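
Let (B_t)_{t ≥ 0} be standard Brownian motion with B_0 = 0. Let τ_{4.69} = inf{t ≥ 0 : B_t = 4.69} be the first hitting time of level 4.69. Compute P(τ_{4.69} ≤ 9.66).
P(τ_{4.69} ≤ 9.66) = 2(1 − Φ(4.69/√9.66)) = 2(1 − Φ(1.5090)) ≈ 0.1313

By the reflection principle for standard BM, P(τ_b ≤ t) = 2 · P(B_t ≥ b). Since B_t ~ N(0, t), P(B_t ≥ 4.69) = 1 − Φ(4.69/√t) = 1 − Φ(4.69/√9.66) = 1 − Φ(1.5090) ≈ 0.06565. Doubling: P(τ_{4.69} ≤ 9.66) ≈ 2 · 0.06565 = 0.13130 ≈ 0.1313.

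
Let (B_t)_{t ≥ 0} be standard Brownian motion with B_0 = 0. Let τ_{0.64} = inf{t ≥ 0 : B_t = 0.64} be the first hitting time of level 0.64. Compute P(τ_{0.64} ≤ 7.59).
P(τ_{0.64} ≤ 7.59) = 2(1 − Φ(0.64/√7.59)) = 2(1 − Φ(0.2323)) ≈ 0.8163

By the reflection principle for standard BM, P(τ_b ≤ t) = 2 · P(B_t ≥ b). Since B_t ~ N(0, t), P(B_t ≥ 0.64) = 1 − Φ(0.64/√t) = 1 − Φ(0.64/√7.59) = 1 − Φ(0.2323) ≈ 0.40815. Doubling: P(τ_{0.64} ≤ 7.59) ≈ 2 · 0.40815 = 0.81630 ≈ 0.8163.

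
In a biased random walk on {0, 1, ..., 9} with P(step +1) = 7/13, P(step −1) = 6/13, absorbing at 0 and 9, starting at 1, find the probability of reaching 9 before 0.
P(hit 9 before 0) = (1 − (6/7)^1) / (1 − (6/7)^9) = 5764801/30275911

Let u_k denote P(reach 9 before 0 | start at k). Boundary: u_0 = 0, u_9 = 1. Recurrence: u_k = 7/13·u_{k+1} + 6/13·u_{k-1} for 1 ≤ k ≤ 8. Try u_k = A + B·r^k with r = q/p = (6/13)/(7/13) = 6/7. Substitution satisfies the recurrence; boundary conditions give:
  u_k = (1 − r^k) / (1 − r^N) = (1 − (6/7)^1) / (1 − (6/7)^9) = 5764801/30275911.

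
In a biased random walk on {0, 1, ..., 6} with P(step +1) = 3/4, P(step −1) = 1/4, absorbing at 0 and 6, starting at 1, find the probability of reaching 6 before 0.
P(hit 6 before 0) = (1 − (1/3)^1) / (1 − (1/3)^6) = 243/364

Let u_k denote P(reach 6 before 0 | start at k). Boundary: u_0 = 0, u_6 = 1. Recurrence: u_k = 3/4·u_{k+1} + 1/4·u_{k-1} for 1 ≤ k ≤ 5. Try u_k = A + B·r^k with r = q/p = (1/4)/(3/4) = 1/3. Substitution satisfies the recurrence; boundary conditions give:
  u_k = (1 − r^k) / (1 − r^N) = (1 − (1/3)^1) / (1 − (1/3)^6) = 243/364.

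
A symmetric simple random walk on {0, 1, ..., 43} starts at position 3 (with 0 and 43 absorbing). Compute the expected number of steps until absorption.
E[τ | X_0 = 3] = 120

Let v_k = E[τ | X_0 = k]. Boundary: v_0 = v_43 = 0. Recurrence: v_k = 1 + (v_{k-1} + v_{k+1})/2 for 1 ≤ k ≤ 42. The particular solution to v_k − (v_{k-1} + v_{k+1})/2 = 1 is v_k = −k^2. Adding homogeneous solution A + B k and matching boundaries gives v_k = k (43 − k). Substituting k = 3: v_3 = 3 · 40 = 120.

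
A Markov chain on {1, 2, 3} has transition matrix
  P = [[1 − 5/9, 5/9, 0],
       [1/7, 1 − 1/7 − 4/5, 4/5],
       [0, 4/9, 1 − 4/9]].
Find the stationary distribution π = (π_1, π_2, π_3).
π = (9/107, 35/107, 63/107)

This is a birth-death chain on three states, which satisfies detailed balance: π_1 · P_{12} = π_2 · P_{21} and π_2 · P_{23} = π_3 · P_{32}.
From π_1 · 5/9 = π_2 · 1/7: π_2/π_1 = (5/9)/(1/7) = 35/9.
From π_2 · 4/5 = π_3 · 4/9: π_3/π_2 = (4/5)/(4/9) = 9/5.
Take π_1 proportional to 1; then unnormalized π = (1, 35/9, 7). Normalize by dividing by the sum 107/9:
  π = (9/107, 35/107, 63/107).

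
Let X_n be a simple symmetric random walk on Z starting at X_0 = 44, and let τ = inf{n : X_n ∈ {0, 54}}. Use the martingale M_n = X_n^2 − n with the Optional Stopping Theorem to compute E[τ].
E[τ] = 440

M_n = X_n^2 − n is a martingale (since E[X_{n+1}^2 | F_n] = X_n^2 + 1). By OST (τ has finite mean in a bounded region), E[M_τ] = E[M_0] = X_0^2 − 0 = 44^2 = 1936. Also E[M_τ] = E[X_τ^2] − E[τ]. The walk exits at 0 or 54, with P(hit 54 first) = 44/54, so E[X_τ^2] = 54^2 · 44/54 + 0 = 2376. Thus E[τ] = E[X_τ^2] − E[M_τ] = 2376 − 1936 = 440 = 44(54 − 44) = 440.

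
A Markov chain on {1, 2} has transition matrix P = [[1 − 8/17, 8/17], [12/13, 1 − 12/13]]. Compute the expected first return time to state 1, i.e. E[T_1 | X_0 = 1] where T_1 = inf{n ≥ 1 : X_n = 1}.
E[T_1 | X_0 = 1] = 1/π_1 = 77/51

For an irreducible recurrent Markov chain with stationary distribution π, E[T_i | X_0 = i] = 1/π_i (Kac's formula). Here π_1 = (12/13)/(8/17 + 12/13) = (12/13)/(308/221) = 51/77, so E[T_1 | X_0 = 1] = 1/π_1 = (8/17 + 12/13)/(12/13) = (308/221)/(12/13) = 77/51.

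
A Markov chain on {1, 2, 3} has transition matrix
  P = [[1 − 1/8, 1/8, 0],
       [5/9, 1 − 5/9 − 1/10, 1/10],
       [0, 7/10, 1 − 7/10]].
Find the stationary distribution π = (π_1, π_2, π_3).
π = (35/44, 63/352, 9/352)

This is a birth-death chain on three states, which satisfies detailed balance: π_1 · P_{12} = π_2 · P_{21} and π_2 · P_{23} = π_3 · P_{32}.
From π_1 · 1/8 = π_2 · 5/9: π_2/π_1 = (1/8)/(5/9) = 9/40.
From π_2 · 1/10 = π_3 · 7/10: π_3/π_2 = (1/10)/(7/10) = 1/7.
Take π_1 proportional to 1; then unnormalized π = (1, 9/40, 9/280). Normalize by dividing by the sum 44/35:
  π = (35/44, 63/352, 9/352).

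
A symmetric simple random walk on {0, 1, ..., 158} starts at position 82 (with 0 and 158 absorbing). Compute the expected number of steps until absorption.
E[τ | X_0 = 82] = 6232

Let v_k = E[τ | X_0 = k]. Boundary: v_0 = v_158 = 0. Recurrence: v_k = 1 + (v_{k-1} + v_{k+1})/2 for 1 ≤ k ≤ 157. The particular solution to v_k − (v_{k-1} + v_{k+1})/2 = 1 is v_k = −k^2. Adding homogeneous solution A + B k and matching boundaries gives v_k = k (158 − k). Substituting k = 82: v_82 = 82 · 76 = 6232.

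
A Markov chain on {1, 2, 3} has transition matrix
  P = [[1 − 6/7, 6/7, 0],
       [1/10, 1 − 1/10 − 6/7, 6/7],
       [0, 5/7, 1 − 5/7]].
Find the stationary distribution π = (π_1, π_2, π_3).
π = (7/139, 60/139, 72/139)

This is a birth-death chain on three states, which satisfies detailed balance: π_1 · P_{12} = π_2 · P_{21} and π_2 · P_{23} = π_3 · P_{32}.
From π_1 · 6/7 = π_2 · 1/10: π_2/π_1 = (6/7)/(1/10) = 60/7.
From π_2 · 6/7 = π_3 · 5/7: π_3/π_2 = (6/7)/(5/7) = 6/5.
Take π_1 proportional to 1; then unnormalized π = (1, 60/7, 72/7). Normalize by dividing by the sum 139/7:
  π = (7/139, 60/139, 72/139).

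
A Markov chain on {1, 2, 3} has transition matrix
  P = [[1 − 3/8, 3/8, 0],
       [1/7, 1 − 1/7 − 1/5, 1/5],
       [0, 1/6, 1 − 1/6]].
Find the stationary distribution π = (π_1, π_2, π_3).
π = (40/271, 105/271, 126/271)

This is a birth-death chain on three states, which satisfies detailed balance: π_1 · P_{12} = π_2 · P_{21} and π_2 · P_{23} = π_3 · P_{32}.
From π_1 · 3/8 = π_2 · 1/7: π_2/π_1 = (3/8)/(1/7) = 21/8.
From π_2 · 1/5 = π_3 · 1/6: π_3/π_2 = (1/5)/(1/6) = 6/5.
Take π_1 proportional to 1; then unnormalized π = (1, 21/8, 63/20). Normalize by dividing by the sum 271/40:
  π = (40/271, 105/271, 126/271).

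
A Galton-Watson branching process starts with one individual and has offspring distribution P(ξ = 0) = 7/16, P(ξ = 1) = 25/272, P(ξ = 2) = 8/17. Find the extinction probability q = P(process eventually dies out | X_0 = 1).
q = 119/128

The pgf is f(s) = 7/16 + 25/272·s + 8/17·s². The extinction probability q is the smallest fixed point of f in [0, 1]. Setting s = f(s):
  8/17·s² + (25/272 − 1)·s + 7/16 = 0
  8/17·s² − (7/16 + 8/17)·s + 7/16 = 0
which factors as (s − 1)·(8/17·s − 7/16) = 0, giving roots s = 1 and s = (7/16)/(8/17) = 119/128.
Mean offspring μ = 25/272 + 2·8/17 = 281/272 > 1 (supercritical), so q < 1. The extinction probability is the smaller root: q = (7/16)/(8/17) = 119/128.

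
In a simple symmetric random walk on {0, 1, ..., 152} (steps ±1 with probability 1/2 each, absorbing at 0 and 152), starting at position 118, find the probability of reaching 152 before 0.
P(hit 152 before 0) = 118/152 = 59/76

Let u_k = P(hit 152 before 0 | start at k). Then u_0 = 0, u_152 = 1, and u_k = u_{k-1}/2 + u_{k+1}/2 for 1 ≤ k ≤ 151. This harmonic recurrence is solved by u_k = k/152, giving u_118 = 118/152 = 59/76.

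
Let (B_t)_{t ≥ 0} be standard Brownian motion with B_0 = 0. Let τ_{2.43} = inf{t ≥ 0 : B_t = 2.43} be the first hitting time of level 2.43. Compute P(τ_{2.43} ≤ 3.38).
P(τ_{2.43} ≤ 3.38) = 2(1 − Φ(2.43/√3.38)) = 2(1 − Φ(1.3217)) ≈ 0.1863

By the reflection principle for standard BM, P(τ_b ≤ t) = 2 · P(B_t ≥ b). Since B_t ~ N(0, t), P(B_t ≥ 2.43) = 1 − Φ(2.43/√t) = 1 − Φ(2.43/√3.38) = 1 − Φ(1.3217) ≈ 0.09313. Doubling: P(τ_{2.43} ≤ 3.38) ≈ 2 · 0.09313 = 0.18626 ≈ 0.1863.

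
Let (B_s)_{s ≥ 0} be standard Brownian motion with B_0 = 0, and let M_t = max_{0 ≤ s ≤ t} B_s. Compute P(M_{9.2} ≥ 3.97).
P(M_{9.2} ≥ 3.97) = 2·P(B_{9.2} ≥ 3.97) = 2(1 − Φ(3.97/√9.2)) ≈ 0.1906

By the reflection principle for Brownian motion, P(M_t ≥ a) = 2 · P(B_t ≥ a) for a ≥ 0. Since B_t ~ N(0, t), P(B_t ≥ 3.97) = 1 − Φ(3.97/√t) = 1 − Φ(3.97/√9.2) = 1 − Φ(1.3089). So
  P(M_{9.2} ≥ 3.97) = 2(1 − Φ(1.3089)) ≈ 0.1906.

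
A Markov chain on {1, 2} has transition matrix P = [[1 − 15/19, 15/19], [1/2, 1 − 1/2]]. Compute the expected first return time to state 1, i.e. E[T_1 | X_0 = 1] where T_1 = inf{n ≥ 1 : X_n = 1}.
E[T_1 | X_0 = 1] = 1/π_1 = 49/19

For an irreducible recurrent Markov chain with stationary distribution π, E[T_i | X_0 = i] = 1/π_i (Kac's formula). Here π_1 = (1/2)/(15/19 + 1/2) = (1/2)/(49/38) = 19/49, so E[T_1 | X_0 = 1] = 1/π_1 = (15/19 + 1/2)/(1/2) = (49/38)/(1/2) = 49/19.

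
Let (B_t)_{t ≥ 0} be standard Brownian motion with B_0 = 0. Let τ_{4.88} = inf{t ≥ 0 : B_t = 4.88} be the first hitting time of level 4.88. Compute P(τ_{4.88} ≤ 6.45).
P(τ_{4.88} ≤ 6.45) = 2(1 − Φ(4.88/√6.45)) = 2(1 − Φ(1.9215)) ≈ 0.0547

By the reflection principle for standard BM, P(τ_b ≤ t) = 2 · P(B_t ≥ b). Since B_t ~ N(0, t), P(B_t ≥ 4.88) = 1 − Φ(4.88/√t) = 1 − Φ(4.88/√6.45) = 1 − Φ(1.9215) ≈ 0.02733. Doubling: P(τ_{4.88} ≤ 6.45) ≈ 2 · 0.02733 = 0.05466 ≈ 0.0547.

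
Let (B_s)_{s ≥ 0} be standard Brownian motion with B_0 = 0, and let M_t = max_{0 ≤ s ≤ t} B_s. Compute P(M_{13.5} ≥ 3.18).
P(M_{13.5} ≥ 3.18) = 2·P(B_{13.5} ≥ 3.18) = 2(1 − Φ(3.18/√13.5)) ≈ 0.3868

By the reflection principle for Brownian motion, P(M_t ≥ a) = 2 · P(B_t ≥ a) for a ≥ 0. Since B_t ~ N(0, t), P(B_t ≥ 3.18) = 1 − Φ(3.18/√t) = 1 − Φ(3.18/√13.5) = 1 − Φ(0.8655). So
  P(M_{13.5} ≥ 3.18) = 2(1 − Φ(0.8655)) ≈ 0.3868.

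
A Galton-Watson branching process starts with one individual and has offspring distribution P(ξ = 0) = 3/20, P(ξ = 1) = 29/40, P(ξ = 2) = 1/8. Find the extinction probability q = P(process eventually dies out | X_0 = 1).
q = 1

Mean offspring μ = 0·3/20 + 1·29/40 + 2·1/8 = 39/40 ≤ 1. For μ ≤ 1 with offspring not concentrated at 1, the Galton-Watson process goes extinct almost surely, so q = 1.
(Algebraic check: The pgf is f(s) = 3/20 + 29/40·s + 1/8·s². The extinction probability q is the smallest fixed point of f in [0, 1]. Setting s = f(s):
  1/8·s² + (29/40 − 1)·s + 3/20 = 0
  1/8·s² − (3/20 + 1/8)·s + 3/20 = 0
which factors as (s − 1)·(1/8·s − 3/20) = 0, giving roots s = 1 and s = (3/20)/(1/8) = 6/5. Since 6/5 ≥ 1, the smallest root in [0, 1] is s = 1.)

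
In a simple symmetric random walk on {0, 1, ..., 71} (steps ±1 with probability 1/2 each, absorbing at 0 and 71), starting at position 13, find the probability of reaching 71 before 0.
P(hit 71 before 0) = 13/71

Let u_k = P(hit 71 before 0 | start at k). Then u_0 = 0, u_71 = 1, and u_k = u_{k-1}/2 + u_{k+1}/2 for 1 ≤ k ≤ 70. This harmonic recurrence is solved by u_k = k/71, giving u_13 = 13/71.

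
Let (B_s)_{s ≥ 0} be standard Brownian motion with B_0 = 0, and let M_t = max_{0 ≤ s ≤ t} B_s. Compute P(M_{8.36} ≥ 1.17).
P(M_{8.36} ≥ 1.17) = 2·P(B_{8.36} ≥ 1.17) = 2(1 − Φ(1.17/√8.36)) ≈ 0.6857

By the reflection principle for Brownian motion, P(M_t ≥ a) = 2 · P(B_t ≥ a) for a ≥ 0. Since B_t ~ N(0, t), P(B_t ≥ 1.17) = 1 − Φ(1.17/√t) = 1 − Φ(1.17/√8.36) = 1 − Φ(0.4047). So
  P(M_{8.36} ≥ 1.17) = 2(1 − Φ(0.4047)) ≈ 0.6857.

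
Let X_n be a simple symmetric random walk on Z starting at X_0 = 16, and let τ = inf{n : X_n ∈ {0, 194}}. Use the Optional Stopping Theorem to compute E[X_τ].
E[X_τ] = 16

X_n is a martingale and τ is a bounded-mean stopping time (indeed τ is finite a.s. with bounded expectation since the walk is in a bounded region). By the OST, E[X_τ] = E[X_0] = 16. Equivalently: E[X_τ] = 194 · P(hit 194 first) + 0 · P(hit 0 first) = 194 · (16/194) = 16.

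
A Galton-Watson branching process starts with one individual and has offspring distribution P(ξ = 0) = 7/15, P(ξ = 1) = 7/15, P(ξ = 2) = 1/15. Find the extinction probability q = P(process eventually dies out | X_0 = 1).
q = 1

Mean offspring μ = 0·7/15 + 1·7/15 + 2·1/15 = 3/5 ≤ 1. For μ ≤ 1 with offspring not concentrated at 1, the Galton-Watson process goes extinct almost surely, so q = 1.
(Algebraic check: The pgf is f(s) = 7/15 + 7/15·s + 1/15·s². The extinction probability q is the smallest fixed point of f in [0, 1]. Setting s = f(s):
  1/15·s² + (7/15 − 1)·s + 7/15 = 0
  1/15·s² − (7/15 + 1/15)·s + 7/15 = 0
which factors as (s − 1)·(1/15·s − 7/15) = 0, giving roots s = 1 and s = (7/15)/(1/15) = 7. Since 7 ≥ 1, the smallest root in [0, 1] is s = 1.)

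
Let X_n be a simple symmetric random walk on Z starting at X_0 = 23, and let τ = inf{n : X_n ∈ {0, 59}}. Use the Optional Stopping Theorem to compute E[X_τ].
E[X_τ] = 23

X_n is a martingale and τ is a bounded-mean stopping time (indeed τ is finite a.s. with bounded expectation since the walk is in a bounded region). By the OST, E[X_τ] = E[X_0] = 23. Equivalently: E[X_τ] = 59 · P(hit 59 first) + 0 · P(hit 0 first) = 59 · (23/59) = 23.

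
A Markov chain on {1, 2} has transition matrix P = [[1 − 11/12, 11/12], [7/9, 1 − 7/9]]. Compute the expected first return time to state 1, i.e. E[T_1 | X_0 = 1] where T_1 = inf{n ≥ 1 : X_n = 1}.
E[T_1 | X_0 = 1] = 1/π_1 = 61/28

For an irreducible recurrent Markov chain with stationary distribution π, E[T_i | X_0 = i] = 1/π_i (Kac's formula). Here π_1 = (7/9)/(11/12 + 7/9) = (7/9)/(61/36) = 28/61, so E[T_1 | X_0 = 1] = 1/π_1 = (11/12 + 7/9)/(7/9) = (61/36)/(7/9) = 61/28.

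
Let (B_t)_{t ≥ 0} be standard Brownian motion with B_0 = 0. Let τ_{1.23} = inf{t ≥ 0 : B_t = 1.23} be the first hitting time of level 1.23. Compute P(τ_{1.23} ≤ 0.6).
P(τ_{1.23} ≤ 0.6) = 2(1 − Φ(1.23/√0.6)) = 2(1 − Φ(1.5879)) ≈ 0.1123

By the reflection principle for standard BM, P(τ_b ≤ t) = 2 · P(B_t ≥ b). Since B_t ~ N(0, t), P(B_t ≥ 1.23) = 1 − Φ(1.23/√t) = 1 − Φ(1.23/√0.6) = 1 − Φ(1.5879) ≈ 0.05615. Doubling: P(τ_{1.23} ≤ 0.6) ≈ 2 · 0.05615 = 0.11230 ≈ 0.1123.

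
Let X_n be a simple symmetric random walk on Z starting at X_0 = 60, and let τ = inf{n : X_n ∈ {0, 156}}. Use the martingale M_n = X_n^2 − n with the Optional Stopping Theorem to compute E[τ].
E[τ] = 5760

M_n = X_n^2 − n is a martingale (since E[X_{n+1}^2 | F_n] = X_n^2 + 1). By OST (τ has finite mean in a bounded region), E[M_τ] = E[M_0] = X_0^2 − 0 = 60^2 = 3600. Also E[M_τ] = E[X_τ^2] − E[τ]. The walk exits at 0 or 156, with P(hit 156 first) = 60/156, so E[X_τ^2] = 156^2 · 60/156 + 0 = 9360. Thus E[τ] = E[X_τ^2] − E[M_τ] = 9360 − 3600 = 5760 = 60(156 − 60) = 5760.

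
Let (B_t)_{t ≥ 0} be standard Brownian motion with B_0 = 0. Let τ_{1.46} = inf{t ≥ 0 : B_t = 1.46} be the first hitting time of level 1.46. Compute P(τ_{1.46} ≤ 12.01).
P(τ_{1.46} ≤ 12.01) = 2(1 − Φ(1.46/√12.01)) = 2(1 − Φ(0.4213)) ≈ 0.6735

By the reflection principle for standard BM, P(τ_b ≤ t) = 2 · P(B_t ≥ b). Since B_t ~ N(0, t), P(B_t ≥ 1.46) = 1 − Φ(1.46/√t) = 1 − Φ(1.46/√12.01) = 1 − Φ(0.4213) ≈ 0.33677. Doubling: P(τ_{1.46} ≤ 12.01) ≈ 2 · 0.33677 = 0.67354 ≈ 0.6735.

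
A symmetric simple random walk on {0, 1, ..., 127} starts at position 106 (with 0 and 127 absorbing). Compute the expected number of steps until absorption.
E[τ | X_0 = 106] = 2226

Let v_k = E[τ | X_0 = k]. Boundary: v_0 = v_127 = 0. Recurrence: v_k = 1 + (v_{k-1} + v_{k+1})/2 for 1 ≤ k ≤ 126. The particular solution to v_k − (v_{k-1} + v_{k+1})/2 = 1 is v_k = −k^2. Adding homogeneous solution A + B k and matching boundaries gives v_k = k (127 − k). Substituting k = 106: v_106 = 106 · 21 = 2226.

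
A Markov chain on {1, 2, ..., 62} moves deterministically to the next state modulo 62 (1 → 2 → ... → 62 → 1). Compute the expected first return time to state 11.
E[T_11 | X_0 = 11] = 62

The chain cycles deterministically, so starting at state 11 it returns in exactly 62 steps. Equivalently, the stationary distribution is uniform π_j = 1/62 for every state j, so by Kac's formula E[T_11] = 1/π_11 = 62.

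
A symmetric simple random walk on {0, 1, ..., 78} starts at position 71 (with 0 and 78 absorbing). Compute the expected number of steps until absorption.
E[τ | X_0 = 71] = 497

Let v_k = E[τ | X_0 = k]. Boundary: v_0 = v_78 = 0. Recurrence: v_k = 1 + (v_{k-1} + v_{k+1})/2 for 1 ≤ k ≤ 77. The particular solution to v_k − (v_{k-1} + v_{k+1})/2 = 1 is v_k = −k^2. Adding homogeneous solution A + B k and matching boundaries gives v_k = k (78 − k). Substituting k = 71: v_71 = 71 · 7 = 497.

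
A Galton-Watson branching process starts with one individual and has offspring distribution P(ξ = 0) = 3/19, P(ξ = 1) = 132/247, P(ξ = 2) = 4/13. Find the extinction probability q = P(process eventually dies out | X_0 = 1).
q = 39/76

The pgf is f(s) = 3/19 + 132/247·s + 4/13·s². The extinction probability q is the smallest fixed point of f in [0, 1]. Setting s = f(s):
  4/13·s² + (132/247 − 1)·s + 3/19 = 0
  4/13·s² − (3/19 + 4/13)·s + 3/19 = 0
which factors as (s − 1)·(4/13·s − 3/19) = 0, giving roots s = 1 and s = (3/19)/(4/13) = 39/76.
Mean offspring μ = 132/247 + 2·4/13 = 284/247 > 1 (supercritical), so q < 1. The extinction probability is the smaller root: q = (3/19)/(4/13) = 39/76.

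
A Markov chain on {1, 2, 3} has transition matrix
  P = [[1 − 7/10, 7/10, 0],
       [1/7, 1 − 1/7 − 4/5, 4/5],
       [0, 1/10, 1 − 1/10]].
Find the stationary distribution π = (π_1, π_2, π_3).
π = (10/451, 49/451, 392/451)

This is a birth-death chain on three states, which satisfies detailed balance: π_1 · P_{12} = π_2 · P_{21} and π_2 · P_{23} = π_3 · P_{32}.
From π_1 · 7/10 = π_2 · 1/7: π_2/π_1 = (7/10)/(1/7) = 49/10.
From π_2 · 4/5 = π_3 · 1/10: π_3/π_2 = (4/5)/(1/10) = 8.
Take π_1 proportional to 1; then unnormalized π = (1, 49/10, 196/5). Normalize by dividing by the sum 451/10:
  π = (10/451, 49/451, 392/451).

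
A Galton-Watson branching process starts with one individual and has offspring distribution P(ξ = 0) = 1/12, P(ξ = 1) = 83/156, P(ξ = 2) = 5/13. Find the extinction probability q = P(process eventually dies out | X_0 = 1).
q = 13/60

The pgf is f(s) = 1/12 + 83/156·s + 5/13·s². The extinction probability q is the smallest fixed point of f in [0, 1]. Setting s = f(s):
  5/13·s² + (83/156 − 1)·s + 1/12 = 0
  5/13·s² − (1/12 + 5/13)·s + 1/12 = 0
which factors as (s − 1)·(5/13·s − 1/12) = 0, giving roots s = 1 and s = (1/12)/(5/13) = 13/60.
Mean offspring μ = 83/156 + 2·5/13 = 203/156 > 1 (supercritical), so q < 1. The extinction probability is the smaller root: q = (1/12)/(5/13) = 13/60.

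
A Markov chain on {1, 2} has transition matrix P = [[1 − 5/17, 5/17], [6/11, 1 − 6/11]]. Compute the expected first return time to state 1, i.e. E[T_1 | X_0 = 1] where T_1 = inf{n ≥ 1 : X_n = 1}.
E[T_1 | X_0 = 1] = 1/π_1 = 157/102

For an irreducible recurrent Markov chain with stationary distribution π, E[T_i | X_0 = i] = 1/π_i (Kac's formula). Here π_1 = (6/11)/(5/17 + 6/11) = (6/11)/(157/187) = 102/157, so E[T_1 | X_0 = 1] = 1/π_1 = (5/17 + 6/11)/(6/11) = (157/187)/(6/11) = 157/102.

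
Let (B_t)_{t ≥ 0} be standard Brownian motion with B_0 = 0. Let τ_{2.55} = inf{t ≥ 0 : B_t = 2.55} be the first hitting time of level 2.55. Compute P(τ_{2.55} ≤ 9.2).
P(τ_{2.55} ≤ 9.2) = 2(1 − Φ(2.55/√9.2)) = 2(1 − Φ(0.8407)) ≈ 0.4005

By the reflection principle for standard BM, P(τ_b ≤ t) = 2 · P(B_t ≥ b). Since B_t ~ N(0, t), P(B_t ≥ 2.55) = 1 − Φ(2.55/√t) = 1 − Φ(2.55/√9.2) = 1 − Φ(0.8407) ≈ 0.20026. Doubling: P(τ_{2.55} ≤ 9.2) ≈ 2 · 0.20026 = 0.40052 ≈ 0.4005.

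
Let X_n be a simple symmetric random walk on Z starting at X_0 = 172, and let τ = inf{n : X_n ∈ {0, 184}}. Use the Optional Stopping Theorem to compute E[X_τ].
E[X_τ] = 172

X_n is a martingale and τ is a bounded-mean stopping time (indeed τ is finite a.s. with bounded expectation since the walk is in a bounded region). By the OST, E[X_τ] = E[X_0] = 172. Equivalently: E[X_τ] = 184 · P(hit 184 first) + 0 · P(hit 0 first) = 184 · (172/184) = 172.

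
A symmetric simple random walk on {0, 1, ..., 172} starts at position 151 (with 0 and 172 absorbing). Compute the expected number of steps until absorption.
E[τ | X_0 = 151] = 3171

Let v_k = E[τ | X_0 = k]. Boundary: v_0 = v_172 = 0. Recurrence: v_k = 1 + (v_{k-1} + v_{k+1})/2 for 1 ≤ k ≤ 171. The particular solution to v_k − (v_{k-1} + v_{k+1})/2 = 1 is v_k = −k^2. Adding homogeneous solution A + B k and matching boundaries gives v_k = k (172 − k). Substituting k = 151: v_151 = 151 · 21 = 3171.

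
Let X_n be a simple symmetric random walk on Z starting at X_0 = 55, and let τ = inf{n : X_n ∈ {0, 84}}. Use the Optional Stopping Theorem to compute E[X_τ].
E[X_τ] = 55

X_n is a martingale and τ is a bounded-mean stopping time (indeed τ is finite a.s. with bounded expectation since the walk is in a bounded region). By the OST, E[X_τ] = E[X_0] = 55. Equivalently: E[X_τ] = 84 · P(hit 84 first) + 0 · P(hit 0 first) = 84 · (55/84) = 55.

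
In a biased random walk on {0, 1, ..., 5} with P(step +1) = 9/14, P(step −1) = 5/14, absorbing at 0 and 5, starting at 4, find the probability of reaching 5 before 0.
P(hit 5 before 0) = (1 − (5/9)^4) / (1 − (5/9)^5) = 13356/13981

Let u_k denote P(reach 5 before 0 | start at k). Boundary: u_0 = 0, u_5 = 1. Recurrence: u_k = 9/14·u_{k+1} + 5/14·u_{k-1} for 1 ≤ k ≤ 4. Try u_k = A + B·r^k with r = q/p = (5/14)/(9/14) = 5/9. Substitution satisfies the recurrence; boundary conditions give:
  u_k = (1 − r^k) / (1 − r^N) = (1 − (5/9)^4) / (1 − (5/9)^5) = 13356/13981.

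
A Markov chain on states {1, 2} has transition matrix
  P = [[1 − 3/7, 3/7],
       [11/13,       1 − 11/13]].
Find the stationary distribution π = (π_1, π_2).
π_1 = 77/116, π_2 = 39/116

Solve πP = π with π_1 + π_2 = 1. From πP = π: π_1 · (1 − 3/7) + π_2 · 11/13 = π_1 ⇒ π_2 · 11/13 = π_1 · 3/7 ⇒ π_2/π_1 = (3/7)/(11/13) = 39/77. Together with π_1 + π_2 = 1:
  π_1 = (11/13)/(3/7 + 11/13) = (11/13)/(116/91) = 77/116,
  π_2 = (3/7)/(3/7 + 11/13) = (3/7)/(116/91) = 39/116.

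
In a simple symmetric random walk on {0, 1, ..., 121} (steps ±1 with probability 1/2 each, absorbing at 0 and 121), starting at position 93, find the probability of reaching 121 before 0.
P(hit 121 before 0) = 93/121

Let u_k = P(hit 121 before 0 | start at k). Then u_0 = 0, u_121 = 1, and u_k = u_{k-1}/2 + u_{k+1}/2 for 1 ≤ k ≤ 120. This harmonic recurrence is solved by u_k = k/121, giving u_93 = 93/121.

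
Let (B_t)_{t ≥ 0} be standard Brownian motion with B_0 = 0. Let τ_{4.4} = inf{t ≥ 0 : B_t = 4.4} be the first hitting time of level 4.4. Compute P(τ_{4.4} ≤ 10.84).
P(τ_{4.4} ≤ 10.84) = 2(1 − Φ(4.4/√10.84)) = 2(1 − Φ(1.3364)) ≈ 0.1814

By the reflection principle for standard BM, P(τ_b ≤ t) = 2 · P(B_t ≥ b). Since B_t ~ N(0, t), P(B_t ≥ 4.4) = 1 − Φ(4.4/√t) = 1 − Φ(4.4/√10.84) = 1 − Φ(1.3364) ≈ 0.09071. Doubling: P(τ_{4.4} ≤ 10.84) ≈ 2 · 0.09071 = 0.18142 ≈ 0.1814.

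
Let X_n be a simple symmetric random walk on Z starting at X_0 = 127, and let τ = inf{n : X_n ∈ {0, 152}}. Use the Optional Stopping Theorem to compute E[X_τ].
E[X_τ] = 127

X_n is a martingale and τ is a bounded-mean stopping time (indeed τ is finite a.s. with bounded expectation since the walk is in a bounded region). By the OST, E[X_τ] = E[X_0] = 127. Equivalently: E[X_τ] = 152 · P(hit 152 first) + 0 · P(hit 0 first) = 152 · (127/152) = 127.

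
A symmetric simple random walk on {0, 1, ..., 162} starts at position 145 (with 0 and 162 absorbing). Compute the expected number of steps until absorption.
E[τ | X_0 = 145] = 2465

Let v_k = E[τ | X_0 = k]. Boundary: v_0 = v_162 = 0. Recurrence: v_k = 1 + (v_{k-1} + v_{k+1})/2 for 1 ≤ k ≤ 161. The particular solution to v_k − (v_{k-1} + v_{k+1})/2 = 1 is v_k = −k^2. Adding homogeneous solution A + B k and matching boundaries gives v_k = k (162 − k). Substituting k = 145: v_145 = 145 · 17 = 2465.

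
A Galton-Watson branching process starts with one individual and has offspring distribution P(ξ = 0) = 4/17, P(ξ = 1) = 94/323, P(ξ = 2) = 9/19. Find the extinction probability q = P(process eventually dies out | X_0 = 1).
q = 76/153

The pgf is f(s) = 4/17 + 94/323·s + 9/19·s². The extinction probability q is the smallest fixed point of f in [0, 1]. Setting s = f(s):
  9/19·s² + (94/323 − 1)·s + 4/17 = 0
  9/19·s² − (4/17 + 9/19)·s + 4/17 = 0
which factors as (s − 1)·(9/19·s − 4/17) = 0, giving roots s = 1 and s = (4/17)/(9/19) = 76/153.
Mean offspring μ = 94/323 + 2·9/19 = 400/323 > 1 (supercritical), so q < 1. The extinction probability is the smaller root: q = (4/17)/(9/19) = 76/153.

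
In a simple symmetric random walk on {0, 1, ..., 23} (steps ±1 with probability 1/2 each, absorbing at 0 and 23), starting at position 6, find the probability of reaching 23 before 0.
P(hit 23 before 0) = 6/23

Let u_k = P(hit 23 before 0 | start at k). Then u_0 = 0, u_23 = 1, and u_k = u_{k-1}/2 + u_{k+1}/2 for 1 ≤ k ≤ 22. This harmonic recurrence is solved by u_k = k/23, giving u_6 = 6/23.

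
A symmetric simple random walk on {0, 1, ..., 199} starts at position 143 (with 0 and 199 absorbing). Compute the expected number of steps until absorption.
E[τ | X_0 = 143] = 8008

Let v_k = E[τ | X_0 = k]. Boundary: v_0 = v_199 = 0. Recurrence: v_k = 1 + (v_{k-1} + v_{k+1})/2 for 1 ≤ k ≤ 198. The particular solution to v_k − (v_{k-1} + v_{k+1})/2 = 1 is v_k = −k^2. Adding homogeneous solution A + B k and matching boundaries gives v_k = k (199 − k). Substituting k = 143: v_143 = 143 · 56 = 8008.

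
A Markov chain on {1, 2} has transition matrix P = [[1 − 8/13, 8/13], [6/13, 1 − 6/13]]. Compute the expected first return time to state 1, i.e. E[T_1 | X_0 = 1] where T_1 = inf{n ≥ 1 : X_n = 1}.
E[T_1 | X_0 = 1] = 1/π_1 = 7/3

For an irreducible recurrent Markov chain with stationary distribution π, E[T_i | X_0 = i] = 1/π_i (Kac's formula). Here π_1 = (6/13)/(8/13 + 6/13) = (6/13)/(14/13) = 3/7, so E[T_1 | X_0 = 1] = 1/π_1 = (8/13 + 6/13)/(6/13) = (14/13)/(6/13) = 7/3.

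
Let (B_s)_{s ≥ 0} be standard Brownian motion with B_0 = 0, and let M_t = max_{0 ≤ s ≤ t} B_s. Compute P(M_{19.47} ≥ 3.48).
P(M_{19.47} ≥ 3.48) = 2·P(B_{19.47} ≥ 3.48) = 2(1 − Φ(3.48/√19.47)) ≈ 0.4303

By the reflection principle for Brownian motion, P(M_t ≥ a) = 2 · P(B_t ≥ a) for a ≥ 0. Since B_t ~ N(0, t), P(B_t ≥ 3.48) = 1 − Φ(3.48/√t) = 1 − Φ(3.48/√19.47) = 1 − Φ(0.7887). So
  P(M_{19.47} ≥ 3.48) = 2(1 − Φ(0.7887)) ≈ 0.4303.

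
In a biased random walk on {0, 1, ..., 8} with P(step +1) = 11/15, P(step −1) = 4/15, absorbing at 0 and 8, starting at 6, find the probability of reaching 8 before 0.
P(hit 8 before 0) = (1 − (4/11)^6) / (1 − (4/11)^8) = 2036793/2040889

Let u_k denote P(reach 8 before 0 | start at k). Boundary: u_0 = 0, u_8 = 1. Recurrence: u_k = 11/15·u_{k+1} + 4/15·u_{k-1} for 1 ≤ k ≤ 7. Try u_k = A + B·r^k with r = q/p = (4/15)/(11/15) = 4/11. Substitution satisfies the recurrence; boundary conditions give:
  u_k = (1 − r^k) / (1 − r^N) = (1 − (4/11)^6) / (1 − (4/11)^8) = 2036793/2040889.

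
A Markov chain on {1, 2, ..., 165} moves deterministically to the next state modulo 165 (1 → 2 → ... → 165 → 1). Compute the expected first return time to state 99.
E[T_99 | X_0 = 99] = 165

The chain cycles deterministically, so starting at state 99 it returns in exactly 165 steps. Equivalently, the stationary distribution is uniform π_j = 1/165 for every state j, so by Kac's formula E[T_99] = 1/π_99 = 165.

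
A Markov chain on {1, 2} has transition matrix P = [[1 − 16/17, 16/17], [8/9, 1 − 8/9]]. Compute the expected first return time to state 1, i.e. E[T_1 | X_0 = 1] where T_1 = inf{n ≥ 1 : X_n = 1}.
E[T_1 | X_0 = 1] = 1/π_1 = 35/17

For an irreducible recurrent Markov chain with stationary distribution π, E[T_i | X_0 = i] = 1/π_i (Kac's formula). Here π_1 = (8/9)/(16/17 + 8/9) = (8/9)/(280/153) = 17/35, so E[T_1 | X_0 = 1] = 1/π_1 = (16/17 + 8/9)/(8/9) = (280/153)/(8/9) = 35/17.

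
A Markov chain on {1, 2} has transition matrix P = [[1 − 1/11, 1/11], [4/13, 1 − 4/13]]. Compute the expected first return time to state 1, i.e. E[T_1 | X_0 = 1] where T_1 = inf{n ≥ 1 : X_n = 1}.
E[T_1 | X_0 = 1] = 1/π_1 = 57/44

For an irreducible recurrent Markov chain with stationary distribution π, E[T_i | X_0 = i] = 1/π_i (Kac's formula). Here π_1 = (4/13)/(1/11 + 4/13) = (4/13)/(57/143) = 44/57, so E[T_1 | X_0 = 1] = 1/π_1 = (1/11 + 4/13)/(4/13) = (57/143)/(4/13) = 57/44.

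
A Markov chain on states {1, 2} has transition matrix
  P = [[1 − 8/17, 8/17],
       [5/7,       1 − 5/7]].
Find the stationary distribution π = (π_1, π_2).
π_1 = 85/141, π_2 = 56/141

Solve πP = π with π_1 + π_2 = 1. From πP = π: π_1 · (1 − 8/17) + π_2 · 5/7 = π_1 ⇒ π_2 · 5/7 = π_1 · 8/17 ⇒ π_2/π_1 = (8/17)/(5/7) = 56/85. Together with π_1 + π_2 = 1:
  π_1 = (5/7)/(8/17 + 5/7) = (5/7)/(141/119) = 85/141,
  π_2 = (8/17)/(8/17 + 5/7) = (8/17)/(141/119) = 56/141.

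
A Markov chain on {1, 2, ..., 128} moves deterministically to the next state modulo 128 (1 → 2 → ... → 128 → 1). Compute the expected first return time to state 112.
E[T_112 | X_0 = 112] = 128

The chain cycles deterministically, so starting at state 112 it returns in exactly 128 steps. Equivalently, the stationary distribution is uniform π_j = 1/128 for every state j, so by Kac's formula E[T_112] = 1/π_112 = 128.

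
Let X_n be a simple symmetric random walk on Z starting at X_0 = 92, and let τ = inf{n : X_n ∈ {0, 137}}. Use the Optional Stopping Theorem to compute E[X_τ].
E[X_τ] = 92

X_n is a martingale and τ is a bounded-mean stopping time (indeed τ is finite a.s. with bounded expectation since the walk is in a bounded region). By the OST, E[X_τ] = E[X_0] = 92. Equivalently: E[X_τ] = 137 · P(hit 137 first) + 0 · P(hit 0 first) = 137 · (92/137) = 92.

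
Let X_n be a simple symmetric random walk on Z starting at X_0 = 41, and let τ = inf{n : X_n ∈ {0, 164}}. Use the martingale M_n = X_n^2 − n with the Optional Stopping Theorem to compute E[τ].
E[τ] = 5043

M_n = X_n^2 − n is a martingale (since E[X_{n+1}^2 | F_n] = X_n^2 + 1). By OST (τ has finite mean in a bounded region), E[M_τ] = E[M_0] = X_0^2 − 0 = 41^2 = 1681. Also E[M_τ] = E[X_τ^2] − E[τ]. The walk exits at 0 or 164, with P(hit 164 first) = 41/164, so E[X_τ^2] = 164^2 · 41/164 + 0 = 6724. Thus E[τ] = E[X_τ^2] − E[M_τ] = 6724 − 1681 = 5043 = 41(164 − 41) = 5043.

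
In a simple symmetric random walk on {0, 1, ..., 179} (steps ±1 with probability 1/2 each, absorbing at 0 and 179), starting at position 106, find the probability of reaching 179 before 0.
P(hit 179 before 0) = 106/179

Let u_k = P(hit 179 before 0 | start at k). Then u_0 = 0, u_179 = 1, and u_k = u_{k-1}/2 + u_{k+1}/2 for 1 ≤ k ≤ 178. This harmonic recurrence is solved by u_k = k/179, giving u_106 = 106/179.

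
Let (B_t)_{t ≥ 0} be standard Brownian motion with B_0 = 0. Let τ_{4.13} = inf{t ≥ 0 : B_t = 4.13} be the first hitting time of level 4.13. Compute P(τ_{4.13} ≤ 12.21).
P(τ_{4.13} ≤ 12.21) = 2(1 − Φ(4.13/√12.21)) = 2(1 − Φ(1.1819)) ≈ 0.2372

By the reflection principle for standard BM, P(τ_b ≤ t) = 2 · P(B_t ≥ b). Since B_t ~ N(0, t), P(B_t ≥ 4.13) = 1 − Φ(4.13/√t) = 1 − Φ(4.13/√12.21) = 1 − Φ(1.1819) ≈ 0.11862. Doubling: P(τ_{4.13} ≤ 12.21) ≈ 2 · 0.11862 = 0.23724 ≈ 0.2372.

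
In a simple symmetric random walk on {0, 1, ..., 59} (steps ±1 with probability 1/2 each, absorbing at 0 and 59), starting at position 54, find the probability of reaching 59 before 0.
P(hit 59 before 0) = 54/59

Let u_k = P(hit 59 before 0 | start at k). Then u_0 = 0, u_59 = 1, and u_k = u_{k-1}/2 + u_{k+1}/2 for 1 ≤ k ≤ 58. This harmonic recurrence is solved by u_k = k/59, giving u_54 = 54/59.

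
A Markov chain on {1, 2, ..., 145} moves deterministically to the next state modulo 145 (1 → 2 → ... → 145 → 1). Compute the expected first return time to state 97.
E[T_97 | X_0 = 97] = 145

The chain cycles deterministically, so starting at state 97 it returns in exactly 145 steps. Equivalently, the stationary distribution is uniform π_j = 1/145 for every state j, so by Kac's formula E[T_97] = 1/π_97 = 145.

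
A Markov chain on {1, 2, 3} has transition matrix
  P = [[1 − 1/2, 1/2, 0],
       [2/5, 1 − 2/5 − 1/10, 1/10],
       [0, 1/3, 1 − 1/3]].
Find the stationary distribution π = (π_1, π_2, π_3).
π = (8/21, 10/21, 1/7)

This is a birth-death chain on three states, which satisfies detailed balance: π_1 · P_{12} = π_2 · P_{21} and π_2 · P_{23} = π_3 · P_{32}.
From π_1 · 1/2 = π_2 · 2/5: π_2/π_1 = (1/2)/(2/5) = 5/4.
From π_2 · 1/10 = π_3 · 1/3: π_3/π_2 = (1/10)/(1/3) = 3/10.
Take π_1 proportional to 1; then unnormalized π = (1, 5/4, 3/8). Normalize by dividing by the sum 21/8:
  π = (8/21, 10/21, 1/7).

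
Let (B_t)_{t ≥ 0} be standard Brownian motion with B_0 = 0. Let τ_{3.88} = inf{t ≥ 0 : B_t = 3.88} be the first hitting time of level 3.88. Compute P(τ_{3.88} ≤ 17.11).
P(τ_{3.88} ≤ 17.11) = 2(1 − Φ(3.88/√17.11)) = 2(1 − Φ(0.9380)) ≈ 0.3482

By the reflection principle for standard BM, P(τ_b ≤ t) = 2 · P(B_t ≥ b). Since B_t ~ N(0, t), P(B_t ≥ 3.88) = 1 − Φ(3.88/√t) = 1 − Φ(3.88/√17.11) = 1 − Φ(0.9380) ≈ 0.17412. Doubling: P(τ_{3.88} ≤ 17.11) ≈ 2 · 0.17412 = 0.34824 ≈ 0.3482.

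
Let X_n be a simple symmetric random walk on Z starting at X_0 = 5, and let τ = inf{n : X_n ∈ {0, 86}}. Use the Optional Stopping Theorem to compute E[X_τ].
E[X_τ] = 5

X_n is a martingale and τ is a bounded-mean stopping time (indeed τ is finite a.s. with bounded expectation since the walk is in a bounded region). By the OST, E[X_τ] = E[X_0] = 5. Equivalently: E[X_τ] = 86 · P(hit 86 first) + 0 · P(hit 0 first) = 86 · (5/86) = 5.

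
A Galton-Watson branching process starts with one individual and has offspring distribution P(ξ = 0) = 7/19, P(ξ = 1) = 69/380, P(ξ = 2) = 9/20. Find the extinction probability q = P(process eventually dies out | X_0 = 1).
q = 140/171

The pgf is f(s) = 7/19 + 69/380·s + 9/20·s². The extinction probability q is the smallest fixed point of f in [0, 1]. Setting s = f(s):
  9/20·s² + (69/380 − 1)·s + 7/19 = 0
  9/20·s² − (7/19 + 9/20)·s + 7/19 = 0
which factors as (s − 1)·(9/20·s − 7/19) = 0, giving roots s = 1 and s = (7/19)/(9/20) = 140/171.
Mean offspring μ = 69/380 + 2·9/20 = 411/380 > 1 (supercritical), so q < 1. The extinction probability is the smaller root: q = (7/19)/(9/20) = 140/171.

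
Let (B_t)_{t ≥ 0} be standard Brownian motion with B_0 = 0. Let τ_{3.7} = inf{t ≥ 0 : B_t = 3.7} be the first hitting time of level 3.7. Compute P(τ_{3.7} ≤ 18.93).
P(τ_{3.7} ≤ 18.93) = 2(1 − Φ(3.7/√18.93)) = 2(1 − Φ(0.8504)) ≈ 0.3951

By the reflection principle for standard BM, P(τ_b ≤ t) = 2 · P(B_t ≥ b). Since B_t ~ N(0, t), P(B_t ≥ 3.7) = 1 − Φ(3.7/√t) = 1 − Φ(3.7/√18.93) = 1 − Φ(0.8504) ≈ 0.19755. Doubling: P(τ_{3.7} ≤ 18.93) ≈ 2 · 0.19755 = 0.39510 ≈ 0.3951.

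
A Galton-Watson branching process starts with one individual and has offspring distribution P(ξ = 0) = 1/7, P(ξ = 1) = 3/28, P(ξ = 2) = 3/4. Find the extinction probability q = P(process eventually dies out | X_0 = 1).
q = 4/21

The pgf is f(s) = 1/7 + 3/28·s + 3/4·s². The extinction probability q is the smallest fixed point of f in [0, 1]. Setting s = f(s):
  3/4·s² + (3/28 − 1)·s + 1/7 = 0
  3/4·s² − (1/7 + 3/4)·s + 1/7 = 0
which factors as (s − 1)·(3/4·s − 1/7) = 0, giving roots s = 1 and s = (1/7)/(3/4) = 4/21.
Mean offspring μ = 3/28 + 2·3/4 = 45/28 > 1 (supercritical), so q < 1. The extinction probability is the smaller root: q = (1/7)/(3/4) = 4/21.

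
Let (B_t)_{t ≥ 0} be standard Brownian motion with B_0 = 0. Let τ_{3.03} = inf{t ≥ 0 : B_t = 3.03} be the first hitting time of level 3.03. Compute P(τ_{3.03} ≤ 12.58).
P(τ_{3.03} ≤ 12.58) = 2(1 − Φ(3.03/√12.58)) = 2(1 − Φ(0.8543)) ≈ 0.3929

By the reflection principle for standard BM, P(τ_b ≤ t) = 2 · P(B_t ≥ b). Since B_t ~ N(0, t), P(B_t ≥ 3.03) = 1 − Φ(3.03/√t) = 1 − Φ(3.03/√12.58) = 1 − Φ(0.8543) ≈ 0.19647. Doubling: P(τ_{3.03} ≤ 12.58) ≈ 2 · 0.19647 = 0.39294 ≈ 0.3929.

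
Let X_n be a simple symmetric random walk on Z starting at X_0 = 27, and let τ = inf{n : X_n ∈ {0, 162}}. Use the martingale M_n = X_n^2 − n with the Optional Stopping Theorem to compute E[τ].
E[τ] = 3645

M_n = X_n^2 − n is a martingale (since E[X_{n+1}^2 | F_n] = X_n^2 + 1). By OST (τ has finite mean in a bounded region), E[M_τ] = E[M_0] = X_0^2 − 0 = 27^2 = 729. Also E[M_τ] = E[X_τ^2] − E[τ]. The walk exits at 0 or 162, with P(hit 162 first) = 27/162, so E[X_τ^2] = 162^2 · 27/162 + 0 = 4374. Thus E[τ] = E[X_τ^2] − E[M_τ] = 4374 − 729 = 3645 = 27(162 − 27) = 3645.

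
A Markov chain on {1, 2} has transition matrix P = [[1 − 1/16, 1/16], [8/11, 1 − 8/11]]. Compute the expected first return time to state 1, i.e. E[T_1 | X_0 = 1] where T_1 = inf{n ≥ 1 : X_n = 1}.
E[T_1 | X_0 = 1] = 1/π_1 = 139/128

For an irreducible recurrent Markov chain with stationary distribution π, E[T_i | X_0 = i] = 1/π_i (Kac's formula). Here π_1 = (8/11)/(1/16 + 8/11) = (8/11)/(139/176) = 128/139, so E[T_1 | X_0 = 1] = 1/π_1 = (1/16 + 8/11)/(8/11) = (139/176)/(8/11) = 139/128.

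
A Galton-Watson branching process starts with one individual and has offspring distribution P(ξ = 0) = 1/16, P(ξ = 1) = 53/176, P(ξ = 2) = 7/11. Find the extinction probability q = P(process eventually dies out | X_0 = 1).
q = 11/112

The pgf is f(s) = 1/16 + 53/176·s + 7/11·s². The extinction probability q is the smallest fixed point of f in [0, 1]. Setting s = f(s):
  7/11·s² + (53/176 − 1)·s + 1/16 = 0
  7/11·s² − (1/16 + 7/11)·s + 1/16 = 0
which factors as (s − 1)·(7/11·s − 1/16) = 0, giving roots s = 1 and s = (1/16)/(7/11) = 11/112.
Mean offspring μ = 53/176 + 2·7/11 = 277/176 > 1 (supercritical), so q < 1. The extinction probability is the smaller root: q = (1/16)/(7/11) = 11/112.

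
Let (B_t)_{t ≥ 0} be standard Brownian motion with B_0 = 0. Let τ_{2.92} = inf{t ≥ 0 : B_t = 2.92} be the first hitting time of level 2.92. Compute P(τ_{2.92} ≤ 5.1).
P(τ_{2.92} ≤ 5.1) = 2(1 − Φ(2.92/√5.1)) = 2(1 − Φ(1.2930)) ≈ 0.1960

By the reflection principle for standard BM, P(τ_b ≤ t) = 2 · P(B_t ≥ b). Since B_t ~ N(0, t), P(B_t ≥ 2.92) = 1 − Φ(2.92/√t) = 1 − Φ(2.92/√5.1) = 1 − Φ(1.2930) ≈ 0.09801. Doubling: P(τ_{2.92} ≤ 5.1) ≈ 2 · 0.09801 = 0.19602 ≈ 0.1960.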